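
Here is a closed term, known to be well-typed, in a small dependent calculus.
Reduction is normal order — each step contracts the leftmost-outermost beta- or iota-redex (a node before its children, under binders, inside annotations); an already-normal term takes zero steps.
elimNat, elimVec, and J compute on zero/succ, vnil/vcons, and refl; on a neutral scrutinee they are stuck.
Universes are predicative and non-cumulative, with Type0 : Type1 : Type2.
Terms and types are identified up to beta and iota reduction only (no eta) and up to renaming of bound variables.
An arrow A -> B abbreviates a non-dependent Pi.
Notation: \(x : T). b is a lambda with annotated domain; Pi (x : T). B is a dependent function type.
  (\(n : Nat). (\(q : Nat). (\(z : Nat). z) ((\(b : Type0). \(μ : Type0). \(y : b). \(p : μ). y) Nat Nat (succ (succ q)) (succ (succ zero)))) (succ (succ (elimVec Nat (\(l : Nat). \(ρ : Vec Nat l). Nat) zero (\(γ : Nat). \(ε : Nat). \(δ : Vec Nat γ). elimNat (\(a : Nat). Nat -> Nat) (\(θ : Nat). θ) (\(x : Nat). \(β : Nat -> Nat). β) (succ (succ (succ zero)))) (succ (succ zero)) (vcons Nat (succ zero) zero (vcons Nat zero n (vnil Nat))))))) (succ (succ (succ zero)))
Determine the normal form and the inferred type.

reduced normal form:
  succ (succ (succ (succ zero)))
inferred type:
  Nat
observation: normalization takes exactly 38 steps under the normal-order strategy.


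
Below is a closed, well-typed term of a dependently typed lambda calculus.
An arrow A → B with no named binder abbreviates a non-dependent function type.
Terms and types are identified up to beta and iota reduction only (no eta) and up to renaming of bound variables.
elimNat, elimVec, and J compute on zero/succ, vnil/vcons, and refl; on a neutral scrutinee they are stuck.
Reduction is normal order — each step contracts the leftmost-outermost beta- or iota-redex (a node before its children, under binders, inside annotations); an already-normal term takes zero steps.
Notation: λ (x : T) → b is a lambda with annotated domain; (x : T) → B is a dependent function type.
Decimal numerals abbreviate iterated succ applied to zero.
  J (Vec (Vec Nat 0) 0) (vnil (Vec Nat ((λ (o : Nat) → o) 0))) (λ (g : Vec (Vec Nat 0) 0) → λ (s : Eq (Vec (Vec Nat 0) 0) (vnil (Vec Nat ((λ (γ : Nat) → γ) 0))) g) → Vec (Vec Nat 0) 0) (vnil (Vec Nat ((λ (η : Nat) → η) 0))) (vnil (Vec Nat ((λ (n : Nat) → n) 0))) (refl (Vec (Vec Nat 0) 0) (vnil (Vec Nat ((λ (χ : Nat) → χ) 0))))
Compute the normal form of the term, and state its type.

normal form:
  vnil (Vec Nat 0)
inferred type:
  Vec (Vec Nat 0) 0
observation: the first redex contracted is a J iota-redex; the normal form is reached in 2 normal-order steps.


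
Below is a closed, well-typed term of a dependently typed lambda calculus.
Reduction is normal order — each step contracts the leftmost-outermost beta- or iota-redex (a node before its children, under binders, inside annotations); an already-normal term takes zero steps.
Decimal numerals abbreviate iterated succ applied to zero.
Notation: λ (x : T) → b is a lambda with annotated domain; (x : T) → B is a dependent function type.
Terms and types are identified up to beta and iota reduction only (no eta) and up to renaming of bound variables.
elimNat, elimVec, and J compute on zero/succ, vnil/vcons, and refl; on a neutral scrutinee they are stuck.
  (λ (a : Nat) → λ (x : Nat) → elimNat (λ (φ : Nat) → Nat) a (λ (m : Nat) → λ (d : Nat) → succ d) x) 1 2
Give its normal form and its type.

normal form:
  3
inferred type:
  Nat


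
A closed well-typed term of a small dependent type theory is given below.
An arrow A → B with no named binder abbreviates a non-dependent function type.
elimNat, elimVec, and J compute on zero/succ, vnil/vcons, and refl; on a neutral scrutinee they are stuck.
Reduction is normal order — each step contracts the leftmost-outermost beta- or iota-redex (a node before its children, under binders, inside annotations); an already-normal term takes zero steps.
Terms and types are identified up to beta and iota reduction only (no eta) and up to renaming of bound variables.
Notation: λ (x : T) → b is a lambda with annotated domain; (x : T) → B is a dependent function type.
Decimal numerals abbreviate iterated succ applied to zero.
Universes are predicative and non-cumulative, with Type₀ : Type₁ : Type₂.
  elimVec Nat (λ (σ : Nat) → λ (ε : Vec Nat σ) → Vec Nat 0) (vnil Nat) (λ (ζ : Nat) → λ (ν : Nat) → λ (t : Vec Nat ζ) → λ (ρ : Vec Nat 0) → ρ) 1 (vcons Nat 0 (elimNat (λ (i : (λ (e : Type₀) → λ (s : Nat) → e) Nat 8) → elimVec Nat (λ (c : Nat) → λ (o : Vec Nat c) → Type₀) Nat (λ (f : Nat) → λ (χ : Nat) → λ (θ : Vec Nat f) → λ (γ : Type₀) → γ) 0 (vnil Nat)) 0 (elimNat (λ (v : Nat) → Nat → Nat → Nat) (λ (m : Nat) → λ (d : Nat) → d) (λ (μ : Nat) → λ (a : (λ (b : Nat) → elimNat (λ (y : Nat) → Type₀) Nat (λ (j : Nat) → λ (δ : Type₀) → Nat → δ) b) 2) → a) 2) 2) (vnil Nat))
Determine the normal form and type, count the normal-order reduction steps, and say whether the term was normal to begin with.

reduced normal form:
  vnil Nat
the term's type:
  Vec Nat 0
steps to reach normal form (normal order): 6
started in normal form: no
first contracted redex: an elimVec iota-redex


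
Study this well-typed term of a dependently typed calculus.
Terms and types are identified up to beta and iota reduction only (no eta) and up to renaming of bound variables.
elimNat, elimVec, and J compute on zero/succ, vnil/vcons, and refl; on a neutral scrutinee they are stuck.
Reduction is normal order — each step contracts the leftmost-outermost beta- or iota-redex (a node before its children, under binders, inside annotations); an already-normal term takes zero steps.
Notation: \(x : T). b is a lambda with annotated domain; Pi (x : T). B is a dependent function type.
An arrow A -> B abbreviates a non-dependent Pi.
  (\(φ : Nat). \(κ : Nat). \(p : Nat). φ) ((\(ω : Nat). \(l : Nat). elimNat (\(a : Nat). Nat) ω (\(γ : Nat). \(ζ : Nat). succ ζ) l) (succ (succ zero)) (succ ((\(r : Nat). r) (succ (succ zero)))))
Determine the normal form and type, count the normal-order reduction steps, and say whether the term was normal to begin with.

normal form:
  \(φ : Nat). \(κ : Nat). succ (succ (succ (succ (succ zero))))
inferred type:
  Nat -> Nat -> Nat
reduction steps (normal order): 14
term was already normal: no
first redex: a beta-redex


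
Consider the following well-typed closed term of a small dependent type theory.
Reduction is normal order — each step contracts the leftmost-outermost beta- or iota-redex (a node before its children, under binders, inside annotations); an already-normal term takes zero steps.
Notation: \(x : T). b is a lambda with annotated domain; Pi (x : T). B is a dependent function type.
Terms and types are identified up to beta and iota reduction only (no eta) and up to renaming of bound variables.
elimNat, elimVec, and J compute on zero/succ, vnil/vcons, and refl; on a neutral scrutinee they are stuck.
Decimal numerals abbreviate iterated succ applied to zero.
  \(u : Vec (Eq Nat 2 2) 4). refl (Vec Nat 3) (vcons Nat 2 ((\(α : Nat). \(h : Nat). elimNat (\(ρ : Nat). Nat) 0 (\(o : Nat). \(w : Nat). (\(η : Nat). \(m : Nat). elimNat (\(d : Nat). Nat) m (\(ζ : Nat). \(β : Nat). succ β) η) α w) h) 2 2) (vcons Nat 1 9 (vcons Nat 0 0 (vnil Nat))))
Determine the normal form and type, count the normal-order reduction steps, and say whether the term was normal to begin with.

reduced normal form:
  \(u : Vec (Eq Nat 2 2) 4). refl (Vec Nat 3) (vcons Nat 2 4 (vcons Nat 1 9 (vcons Nat 0 0 (vnil Nat))))
type:
  Pi (u : Vec (Eq Nat 2 2) 4). Eq (Vec Nat 3) (vcons Nat 2 4 (vcons Nat 1 9 (vcons Nat 0 0 (vnil Nat)))) (vcons Nat 2 4 (vcons Nat 1 9 (vcons Nat 0 0 (vnil Nat))))
normal-order step count: 27
already normal: no
first redex: a beta-redex


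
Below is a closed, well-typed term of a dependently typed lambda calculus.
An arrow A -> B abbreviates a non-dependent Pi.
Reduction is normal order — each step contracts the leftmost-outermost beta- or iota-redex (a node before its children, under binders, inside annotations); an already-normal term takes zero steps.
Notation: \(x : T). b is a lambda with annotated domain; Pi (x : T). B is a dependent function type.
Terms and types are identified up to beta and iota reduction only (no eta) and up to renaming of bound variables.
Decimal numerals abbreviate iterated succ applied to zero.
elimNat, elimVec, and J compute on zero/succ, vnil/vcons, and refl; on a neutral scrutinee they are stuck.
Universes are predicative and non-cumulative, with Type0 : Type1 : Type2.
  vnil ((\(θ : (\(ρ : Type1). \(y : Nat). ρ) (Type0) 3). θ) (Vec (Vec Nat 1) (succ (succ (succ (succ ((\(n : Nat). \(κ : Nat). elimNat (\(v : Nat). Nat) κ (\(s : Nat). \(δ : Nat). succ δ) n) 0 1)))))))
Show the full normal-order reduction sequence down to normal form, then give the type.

reduction (normal order):
  vnil ((\(θ : (\(ρ : Type1). \(y : Nat). ρ) (Type0) 3). θ) (Vec (Vec Nat 1) (succ (succ (succ (succ ((\(n : Nat). \(κ : Nat). elimNat (\(v : Nat). Nat) κ (\(s : Nat). \(δ : Nat). succ δ) n) 0 1)))))))
  ~> vnil (Vec (Vec Nat 1) (succ (succ (succ (succ ((\(θ : Nat). \(ρ : Nat). elimNat (\(y : Nat). Nat) ρ (\(n : Nat). \(κ : Nat). succ κ) θ) 0 1))))))
  ~> vnil (Vec (Vec Nat 1) (succ (succ (succ (succ ((\(θ : Nat). elimNat (\(ρ : Nat). Nat) θ (\(y : Nat). \(n : Nat). succ n) 0) 1))))))
  ~> vnil (Vec (Vec Nat 1) (succ (succ (succ (succ (elimNat (\(θ : Nat). Nat) 1 (\(ρ : Nat). \(y : Nat). succ y) 0))))))
  ~> vnil (Vec (Vec Nat 1) 5)
inferred type:
  Vec (Vec (Vec Nat 1) 5) 0


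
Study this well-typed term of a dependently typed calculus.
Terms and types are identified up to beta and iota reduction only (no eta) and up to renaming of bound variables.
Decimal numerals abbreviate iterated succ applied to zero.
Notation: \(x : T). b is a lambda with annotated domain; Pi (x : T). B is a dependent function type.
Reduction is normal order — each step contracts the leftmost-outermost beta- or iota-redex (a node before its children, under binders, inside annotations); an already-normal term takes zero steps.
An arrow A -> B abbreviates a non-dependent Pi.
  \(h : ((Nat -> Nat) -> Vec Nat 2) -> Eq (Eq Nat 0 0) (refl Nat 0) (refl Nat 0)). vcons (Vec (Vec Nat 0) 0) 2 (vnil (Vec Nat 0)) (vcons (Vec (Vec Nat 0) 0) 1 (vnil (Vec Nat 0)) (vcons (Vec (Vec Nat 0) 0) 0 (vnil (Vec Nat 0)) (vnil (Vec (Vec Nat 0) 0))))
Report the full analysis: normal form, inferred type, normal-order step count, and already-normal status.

normal form:
  \(h : ((Nat -> Nat) -> Vec Nat 2) -> Eq (Eq Nat 0 0) (refl Nat 0) (refl Nat 0)). vcons (Vec (Vec Nat 0) 0) 2 (vnil (Vec Nat 0)) (vcons (Vec (Vec Nat 0) 0) 1 (vnil (Vec Nat 0)) (vcons (Vec (Vec Nat 0) 0) 0 (vnil (Vec Nat 0)) (vnil (Vec (Vec Nat 0) 0))))
inferred type:
  (((Nat -> Nat) -> Vec Nat 2) -> Eq (Eq Nat 0 0) (refl Nat 0) (refl Nat 0)) -> Vec (Vec (Vec Nat 0) 0) 3
steps to reach normal form (normal order): 0
term was already normal: yes


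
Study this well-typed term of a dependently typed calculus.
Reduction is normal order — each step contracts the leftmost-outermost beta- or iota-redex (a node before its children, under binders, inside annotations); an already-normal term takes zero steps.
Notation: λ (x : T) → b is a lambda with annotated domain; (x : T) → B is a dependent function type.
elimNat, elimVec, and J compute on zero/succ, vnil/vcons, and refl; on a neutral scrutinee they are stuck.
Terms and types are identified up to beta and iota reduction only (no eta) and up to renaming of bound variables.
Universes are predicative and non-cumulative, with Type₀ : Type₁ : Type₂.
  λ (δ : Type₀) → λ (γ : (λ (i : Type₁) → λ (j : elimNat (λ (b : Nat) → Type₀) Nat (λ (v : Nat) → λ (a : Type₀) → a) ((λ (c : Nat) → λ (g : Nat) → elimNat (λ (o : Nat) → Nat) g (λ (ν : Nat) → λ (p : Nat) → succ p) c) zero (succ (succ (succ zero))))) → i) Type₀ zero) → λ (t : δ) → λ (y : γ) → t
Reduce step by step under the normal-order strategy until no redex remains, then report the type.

normal-order reduction sequence:
  λ (δ : Type₀) → λ (γ : (λ (i : Type₁) → λ (j : elimNat (λ (b : Nat) → Type₀) Nat (λ (v : Nat) → λ (a : Type₀) → a) ((λ (c : Nat) → λ (g : Nat) → elimNat (λ (o : Nat) → Nat) g (λ (ν : Nat) → λ (p : Nat) → succ p) c) zero (succ (succ (succ zero))))) → i) Type₀ zero) → λ (t : δ) → λ (y : γ) → t
  ~> λ (δ : Type₀) → λ (γ : (λ (i : elimNat (λ (j : Nat) → Type₀) Nat (λ (b : Nat) → λ (v : Type₀) → v) ((λ (a : Nat) → λ (c : Nat) → elimNat (λ (g : Nat) → Nat) c (λ (o : Nat) → λ (ν : Nat) → succ ν) a) zero (succ (succ (succ zero))))) → Type₀) zero) → λ (p : δ) → λ (t : γ) → p
  ~> λ (δ : Type₀) → λ (γ : Type₀) → λ (i : δ) → λ (j : γ) → i
inferred type:
  (δ : Type₀) → (γ : Type₀) → (i : δ) → (j : γ) → δ


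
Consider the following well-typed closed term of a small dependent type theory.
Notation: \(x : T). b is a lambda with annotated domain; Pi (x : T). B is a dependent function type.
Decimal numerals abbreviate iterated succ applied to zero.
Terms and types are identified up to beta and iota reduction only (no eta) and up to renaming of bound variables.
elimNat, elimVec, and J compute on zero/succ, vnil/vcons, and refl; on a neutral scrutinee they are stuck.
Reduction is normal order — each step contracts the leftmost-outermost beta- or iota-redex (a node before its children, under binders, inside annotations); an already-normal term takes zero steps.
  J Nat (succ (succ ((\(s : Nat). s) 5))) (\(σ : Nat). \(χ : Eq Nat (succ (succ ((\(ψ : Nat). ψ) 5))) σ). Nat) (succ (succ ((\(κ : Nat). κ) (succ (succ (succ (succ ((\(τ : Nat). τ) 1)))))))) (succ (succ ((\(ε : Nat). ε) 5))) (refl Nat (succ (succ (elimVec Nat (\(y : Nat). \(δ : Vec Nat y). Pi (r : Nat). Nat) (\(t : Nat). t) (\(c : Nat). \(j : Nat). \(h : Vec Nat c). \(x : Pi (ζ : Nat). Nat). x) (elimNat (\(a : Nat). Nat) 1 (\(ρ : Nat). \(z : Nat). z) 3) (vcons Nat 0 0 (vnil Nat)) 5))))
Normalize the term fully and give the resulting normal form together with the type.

normal form:
  7
the term's type:
  Nat


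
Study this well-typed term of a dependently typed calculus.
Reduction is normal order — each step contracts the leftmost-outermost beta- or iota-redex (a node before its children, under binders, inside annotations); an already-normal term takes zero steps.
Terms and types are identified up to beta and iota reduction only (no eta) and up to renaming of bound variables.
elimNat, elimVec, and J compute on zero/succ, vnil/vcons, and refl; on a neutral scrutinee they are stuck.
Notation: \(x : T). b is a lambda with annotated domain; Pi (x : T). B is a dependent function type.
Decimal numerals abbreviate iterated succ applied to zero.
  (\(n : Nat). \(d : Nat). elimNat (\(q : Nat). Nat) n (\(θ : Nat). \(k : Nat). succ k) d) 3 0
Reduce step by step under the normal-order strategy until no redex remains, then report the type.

normal-order reduction sequence:
  (\(n : Nat). \(d : Nat). elimNat (\(q : Nat). Nat) n (\(θ : Nat). \(k : Nat). succ k) d) 3 0
  ~> (\(n : Nat). elimNat (\(d : Nat). Nat) 3 (\(q : Nat). \(θ : Nat). succ θ) n) 0
  ~> elimNat (\(n : Nat). Nat) 3 (\(d : Nat). \(q : Nat). succ q) 0
  ~> 3
type:
  Nat


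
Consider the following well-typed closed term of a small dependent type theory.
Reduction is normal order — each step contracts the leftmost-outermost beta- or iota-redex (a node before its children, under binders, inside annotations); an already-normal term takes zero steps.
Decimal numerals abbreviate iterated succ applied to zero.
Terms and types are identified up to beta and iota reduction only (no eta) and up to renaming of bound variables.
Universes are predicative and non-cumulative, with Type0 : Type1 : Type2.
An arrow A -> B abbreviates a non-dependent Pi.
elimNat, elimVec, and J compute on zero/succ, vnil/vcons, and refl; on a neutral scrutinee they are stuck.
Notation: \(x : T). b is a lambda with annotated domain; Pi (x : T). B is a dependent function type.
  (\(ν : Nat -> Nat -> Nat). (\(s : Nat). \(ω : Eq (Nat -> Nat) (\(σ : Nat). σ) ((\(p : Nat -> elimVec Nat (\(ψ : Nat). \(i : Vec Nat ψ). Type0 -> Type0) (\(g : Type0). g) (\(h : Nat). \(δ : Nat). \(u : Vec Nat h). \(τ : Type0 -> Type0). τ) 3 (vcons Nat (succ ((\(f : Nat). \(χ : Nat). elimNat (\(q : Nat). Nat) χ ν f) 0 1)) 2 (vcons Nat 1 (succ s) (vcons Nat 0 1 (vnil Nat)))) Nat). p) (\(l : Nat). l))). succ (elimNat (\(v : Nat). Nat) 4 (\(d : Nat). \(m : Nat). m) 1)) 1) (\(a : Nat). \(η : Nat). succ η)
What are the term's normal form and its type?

normal form:
  \(ν : Eq (Nat -> Nat) (\(s : Nat). s) (\(ω : Nat). ω)). 5
inferred type:
  Eq (Nat -> Nat) (\(ν : Nat). ν) (\(s : Nat). s) -> Nat


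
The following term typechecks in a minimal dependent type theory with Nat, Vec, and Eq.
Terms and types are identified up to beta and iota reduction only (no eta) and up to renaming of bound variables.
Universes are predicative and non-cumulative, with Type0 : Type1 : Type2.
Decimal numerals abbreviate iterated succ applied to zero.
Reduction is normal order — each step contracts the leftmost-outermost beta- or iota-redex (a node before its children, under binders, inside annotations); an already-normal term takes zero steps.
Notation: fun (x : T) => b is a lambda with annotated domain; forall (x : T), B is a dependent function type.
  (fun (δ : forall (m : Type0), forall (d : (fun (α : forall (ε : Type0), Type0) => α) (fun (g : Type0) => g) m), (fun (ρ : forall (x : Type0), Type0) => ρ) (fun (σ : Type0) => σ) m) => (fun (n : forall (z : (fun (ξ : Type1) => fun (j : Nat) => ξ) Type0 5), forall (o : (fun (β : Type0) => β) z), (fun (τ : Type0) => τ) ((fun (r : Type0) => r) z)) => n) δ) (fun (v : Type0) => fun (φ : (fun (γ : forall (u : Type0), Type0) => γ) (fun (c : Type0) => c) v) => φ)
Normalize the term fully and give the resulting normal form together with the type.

reduced normal form:
  fun (δ : Type0) => fun (m : δ) => m
inferred type:
  forall (δ : Type0), forall (m : δ), δ


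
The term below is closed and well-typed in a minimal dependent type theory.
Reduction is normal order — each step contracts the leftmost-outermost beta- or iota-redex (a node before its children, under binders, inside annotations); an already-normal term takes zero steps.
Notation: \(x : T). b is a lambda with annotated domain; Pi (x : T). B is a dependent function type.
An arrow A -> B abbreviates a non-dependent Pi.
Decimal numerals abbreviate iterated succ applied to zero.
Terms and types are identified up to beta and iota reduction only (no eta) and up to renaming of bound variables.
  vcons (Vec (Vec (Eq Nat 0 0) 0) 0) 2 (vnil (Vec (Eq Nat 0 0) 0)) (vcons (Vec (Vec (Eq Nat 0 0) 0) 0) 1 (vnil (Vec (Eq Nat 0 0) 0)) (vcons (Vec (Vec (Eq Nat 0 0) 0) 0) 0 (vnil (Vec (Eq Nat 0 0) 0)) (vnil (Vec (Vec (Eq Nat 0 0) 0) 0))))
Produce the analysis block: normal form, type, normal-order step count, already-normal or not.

resulting normal form:
  vcons (Vec (Vec (Eq Nat 0 0) 0) 0) 2 (vnil (Vec (Eq Nat 0 0) 0)) (vcons (Vec (Vec (Eq Nat 0 0) 0) 0) 1 (vnil (Vec (Eq Nat 0 0) 0)) (vcons (Vec (Vec (Eq Nat 0 0) 0) 0) 0 (vnil (Vec (Eq Nat 0 0) 0)) (vnil (Vec (Vec (Eq Nat 0 0) 0) 0))))
inferred type:
  Vec (Vec (Vec (Eq Nat 0 0) 0) 0) 3
normal-order step count: 0
started in normal form: yes


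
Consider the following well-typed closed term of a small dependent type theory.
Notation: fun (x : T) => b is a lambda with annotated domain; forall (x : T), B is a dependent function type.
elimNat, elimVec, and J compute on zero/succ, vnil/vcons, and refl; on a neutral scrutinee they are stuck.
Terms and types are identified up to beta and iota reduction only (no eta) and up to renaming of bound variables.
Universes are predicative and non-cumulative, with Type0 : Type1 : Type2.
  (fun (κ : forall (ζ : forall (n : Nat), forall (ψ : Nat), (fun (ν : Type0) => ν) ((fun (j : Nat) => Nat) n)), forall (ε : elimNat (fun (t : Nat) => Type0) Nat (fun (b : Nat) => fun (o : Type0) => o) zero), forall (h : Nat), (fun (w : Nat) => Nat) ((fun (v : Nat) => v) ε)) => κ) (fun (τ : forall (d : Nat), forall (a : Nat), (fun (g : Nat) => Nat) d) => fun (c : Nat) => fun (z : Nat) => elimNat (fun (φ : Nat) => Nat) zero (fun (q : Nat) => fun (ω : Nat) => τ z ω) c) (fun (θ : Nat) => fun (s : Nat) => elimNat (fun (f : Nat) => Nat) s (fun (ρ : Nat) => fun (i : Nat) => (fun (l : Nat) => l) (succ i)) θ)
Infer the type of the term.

type:
  forall (κ : Nat), forall (ζ : Nat), Nat


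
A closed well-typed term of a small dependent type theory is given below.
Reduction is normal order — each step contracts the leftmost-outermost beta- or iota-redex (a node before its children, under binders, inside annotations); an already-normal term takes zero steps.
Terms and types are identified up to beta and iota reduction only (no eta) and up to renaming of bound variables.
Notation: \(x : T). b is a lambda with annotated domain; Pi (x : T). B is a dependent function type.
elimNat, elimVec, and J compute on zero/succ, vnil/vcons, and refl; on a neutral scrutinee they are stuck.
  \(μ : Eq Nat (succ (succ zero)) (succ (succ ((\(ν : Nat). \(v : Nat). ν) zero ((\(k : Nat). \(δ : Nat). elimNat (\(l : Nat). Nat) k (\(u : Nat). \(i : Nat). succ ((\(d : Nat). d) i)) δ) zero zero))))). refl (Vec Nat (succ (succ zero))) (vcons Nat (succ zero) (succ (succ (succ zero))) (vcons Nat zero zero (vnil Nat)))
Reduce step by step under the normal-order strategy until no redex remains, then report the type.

normal-order reduction:
  \(μ : Eq Nat (succ (succ zero)) (succ (succ ((\(ν : Nat). \(v : Nat). ν) zero ((\(k : Nat). \(δ : Nat). elimNat (\(l : Nat). Nat) k (\(u : Nat). \(i : Nat). succ ((\(d : Nat). d) i)) δ) zero zero))))). refl (Vec Nat (succ (succ zero))) (vcons Nat (succ zero) (succ (succ (succ zero))) (vcons Nat zero zero (vnil Nat)))
  ~> \(μ : Eq Nat (succ (succ zero)) (succ (succ ((\(ν : Nat). zero) ((\(v : Nat). \(k : Nat). elimNat (\(δ : Nat). Nat) v (\(l : Nat). \(u : Nat). succ ((\(i : Nat). i) u)) k) zero zero))))). refl (Vec Nat (succ (succ zero))) (vcons Nat (succ zero) (succ (succ (succ zero))) (vcons Nat zero zero (vnil Nat)))
  ~> \(μ : Eq Nat (succ (succ zero)) (succ (succ zero))). refl (Vec Nat (succ (succ zero))) (vcons Nat (succ zero) (succ (succ (succ zero))) (vcons Nat zero zero (vnil Nat)))
the term's type:
  Pi (μ : Eq Nat (succ (succ zero)) (succ (succ zero))). Eq (Vec Nat (succ (succ zero))) (vcons Nat (succ zero) (succ (succ (succ zero))) (vcons Nat zero zero (vnil Nat))) (vcons Nat (succ zero) (succ (succ (succ zero))) (vcons Nat zero zero (vnil Nat)))


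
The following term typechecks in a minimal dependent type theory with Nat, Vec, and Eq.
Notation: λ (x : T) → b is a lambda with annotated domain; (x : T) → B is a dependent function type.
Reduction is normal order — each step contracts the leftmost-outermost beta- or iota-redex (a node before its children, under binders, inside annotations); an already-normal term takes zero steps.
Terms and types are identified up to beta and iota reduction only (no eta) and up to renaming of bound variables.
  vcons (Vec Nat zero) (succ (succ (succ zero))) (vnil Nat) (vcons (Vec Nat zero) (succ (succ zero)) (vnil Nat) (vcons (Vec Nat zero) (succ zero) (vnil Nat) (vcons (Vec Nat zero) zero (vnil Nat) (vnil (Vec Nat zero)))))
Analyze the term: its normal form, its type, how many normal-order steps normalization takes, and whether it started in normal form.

resulting normal form:
  vcons (Vec Nat zero) (succ (succ (succ zero))) (vnil Nat) (vcons (Vec Nat zero) (succ (succ zero)) (vnil Nat) (vcons (Vec Nat zero) (succ zero) (vnil Nat) (vcons (Vec Nat zero) zero (vnil Nat) (vnil (Vec Nat zero)))))
the term's type:
  Vec (Vec Nat zero) (succ (succ (succ (succ zero))))
normal-order step count: 0
already normal: yes


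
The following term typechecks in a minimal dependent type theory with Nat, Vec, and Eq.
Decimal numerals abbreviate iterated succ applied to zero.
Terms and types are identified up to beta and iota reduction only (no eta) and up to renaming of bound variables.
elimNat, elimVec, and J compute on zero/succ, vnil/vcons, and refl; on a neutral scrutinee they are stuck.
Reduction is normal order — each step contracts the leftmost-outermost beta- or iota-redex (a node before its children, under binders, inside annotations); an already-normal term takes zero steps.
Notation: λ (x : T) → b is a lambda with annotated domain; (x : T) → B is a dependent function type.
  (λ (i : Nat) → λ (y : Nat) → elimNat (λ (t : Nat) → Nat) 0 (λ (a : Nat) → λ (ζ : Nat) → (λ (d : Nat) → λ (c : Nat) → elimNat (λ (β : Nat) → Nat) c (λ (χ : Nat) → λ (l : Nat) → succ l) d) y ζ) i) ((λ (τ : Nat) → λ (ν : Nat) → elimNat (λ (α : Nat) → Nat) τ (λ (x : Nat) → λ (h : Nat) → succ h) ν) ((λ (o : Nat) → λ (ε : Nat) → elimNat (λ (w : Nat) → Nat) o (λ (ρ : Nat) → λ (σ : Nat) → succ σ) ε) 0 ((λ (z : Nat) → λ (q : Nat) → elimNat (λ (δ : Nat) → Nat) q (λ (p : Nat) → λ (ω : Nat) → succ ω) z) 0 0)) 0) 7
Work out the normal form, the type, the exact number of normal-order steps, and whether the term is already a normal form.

reduced normal form:
  0
inferred type:
  Nat
reduction steps (normal order): 36
started in normal form: no
first redex: a beta-redex


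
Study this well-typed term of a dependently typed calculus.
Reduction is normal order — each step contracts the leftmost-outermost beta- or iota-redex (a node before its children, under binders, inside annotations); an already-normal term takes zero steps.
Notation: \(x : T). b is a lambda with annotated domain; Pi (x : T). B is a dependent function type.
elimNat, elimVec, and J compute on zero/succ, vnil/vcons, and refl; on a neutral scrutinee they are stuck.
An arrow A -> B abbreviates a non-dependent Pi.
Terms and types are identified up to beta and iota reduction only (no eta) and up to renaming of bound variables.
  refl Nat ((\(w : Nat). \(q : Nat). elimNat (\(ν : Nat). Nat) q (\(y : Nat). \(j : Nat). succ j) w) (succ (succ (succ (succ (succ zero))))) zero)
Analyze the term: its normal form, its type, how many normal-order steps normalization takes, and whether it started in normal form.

reduced normal form:
  refl Nat (succ (succ (succ (succ (succ zero)))))
inferred type:
  Eq Nat (succ (succ (succ (succ (succ zero))))) (succ (succ (succ (succ (succ zero)))))
steps to reach normal form (normal order): 18
started in normal form: no
first contracted redex: a beta-redex


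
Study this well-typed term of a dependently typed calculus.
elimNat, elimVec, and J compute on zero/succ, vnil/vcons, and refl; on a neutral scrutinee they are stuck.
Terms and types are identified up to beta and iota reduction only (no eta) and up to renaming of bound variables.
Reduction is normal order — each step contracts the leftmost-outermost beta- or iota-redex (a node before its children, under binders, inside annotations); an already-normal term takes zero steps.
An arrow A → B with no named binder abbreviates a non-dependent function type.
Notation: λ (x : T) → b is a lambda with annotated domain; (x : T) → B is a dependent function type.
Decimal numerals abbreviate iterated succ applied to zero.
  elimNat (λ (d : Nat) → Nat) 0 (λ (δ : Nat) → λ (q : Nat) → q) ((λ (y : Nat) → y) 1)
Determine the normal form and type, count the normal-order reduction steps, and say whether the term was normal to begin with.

resulting normal form:
  0
the term's type:
  Nat
reduction steps (normal order): 5
term was already normal: no
first redex: a beta-redex


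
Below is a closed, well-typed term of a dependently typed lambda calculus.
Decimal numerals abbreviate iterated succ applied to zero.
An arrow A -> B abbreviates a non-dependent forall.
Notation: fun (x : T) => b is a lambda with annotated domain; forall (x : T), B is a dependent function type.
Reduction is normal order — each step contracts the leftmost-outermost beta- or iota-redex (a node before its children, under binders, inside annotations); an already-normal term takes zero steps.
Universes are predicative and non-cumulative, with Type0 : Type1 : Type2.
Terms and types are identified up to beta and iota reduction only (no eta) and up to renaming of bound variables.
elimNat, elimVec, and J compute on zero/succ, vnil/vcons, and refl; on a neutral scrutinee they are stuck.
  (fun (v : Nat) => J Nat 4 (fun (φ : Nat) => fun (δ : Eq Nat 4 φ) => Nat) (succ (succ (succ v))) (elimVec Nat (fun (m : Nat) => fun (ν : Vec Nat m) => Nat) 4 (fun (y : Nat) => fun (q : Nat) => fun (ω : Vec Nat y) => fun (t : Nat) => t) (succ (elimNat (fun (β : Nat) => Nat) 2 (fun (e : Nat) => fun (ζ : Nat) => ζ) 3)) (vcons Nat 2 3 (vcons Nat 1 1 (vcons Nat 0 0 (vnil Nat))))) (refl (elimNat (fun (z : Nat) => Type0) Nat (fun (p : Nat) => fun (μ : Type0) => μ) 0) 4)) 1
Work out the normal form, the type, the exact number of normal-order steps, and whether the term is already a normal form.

normal form:
  4
the term's type:
  Nat
steps to reach normal form (normal order): 2
already normal: no
first redex: a beta-redex


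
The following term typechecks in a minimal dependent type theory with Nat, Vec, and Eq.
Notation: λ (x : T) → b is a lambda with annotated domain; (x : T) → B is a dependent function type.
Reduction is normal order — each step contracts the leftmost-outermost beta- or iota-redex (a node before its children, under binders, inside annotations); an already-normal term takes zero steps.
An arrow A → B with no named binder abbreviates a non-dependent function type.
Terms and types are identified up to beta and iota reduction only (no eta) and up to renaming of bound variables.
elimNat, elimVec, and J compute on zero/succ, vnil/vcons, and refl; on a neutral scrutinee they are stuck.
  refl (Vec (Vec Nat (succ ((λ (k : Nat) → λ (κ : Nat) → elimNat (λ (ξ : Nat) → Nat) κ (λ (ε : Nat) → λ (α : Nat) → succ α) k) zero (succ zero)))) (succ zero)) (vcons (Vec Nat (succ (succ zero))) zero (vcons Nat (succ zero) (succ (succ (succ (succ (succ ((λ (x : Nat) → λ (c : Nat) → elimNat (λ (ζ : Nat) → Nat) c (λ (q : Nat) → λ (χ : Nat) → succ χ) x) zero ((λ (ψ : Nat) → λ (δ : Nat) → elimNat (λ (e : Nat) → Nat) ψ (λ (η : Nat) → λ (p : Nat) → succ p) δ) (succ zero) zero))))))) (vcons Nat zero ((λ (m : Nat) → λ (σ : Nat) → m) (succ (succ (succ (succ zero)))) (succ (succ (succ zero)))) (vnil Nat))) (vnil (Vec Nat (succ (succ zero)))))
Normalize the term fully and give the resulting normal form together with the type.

normal form:
  refl (Vec (Vec Nat (succ (succ zero))) (succ zero)) (vcons (Vec Nat (succ (succ zero))) zero (vcons Nat (succ zero) (succ (succ (succ (succ (succ (succ zero)))))) (vcons Nat zero (succ (succ (succ (succ zero)))) (vnil Nat))) (vnil (Vec Nat (succ (succ zero)))))
inferred type:
  Eq (Vec (Vec Nat (succ (succ zero))) (succ zero)) (vcons (Vec Nat (succ (succ zero))) zero (vcons Nat (succ zero) (succ (succ (succ (succ (succ (succ zero)))))) (vcons Nat zero (succ (succ (succ (succ zero)))) (vnil Nat))) (vnil (Vec Nat (succ (succ zero))))) (vcons (Vec Nat (succ (succ zero))) zero (vcons Nat (succ zero) (succ (succ (succ (succ (succ (succ zero)))))) (vcons Nat zero (succ (succ (succ (succ zero)))) (vnil Nat))) (vnil (Vec Nat (succ (succ zero)))))
observation: the term reaches its normal form after 11 normal-order steps.


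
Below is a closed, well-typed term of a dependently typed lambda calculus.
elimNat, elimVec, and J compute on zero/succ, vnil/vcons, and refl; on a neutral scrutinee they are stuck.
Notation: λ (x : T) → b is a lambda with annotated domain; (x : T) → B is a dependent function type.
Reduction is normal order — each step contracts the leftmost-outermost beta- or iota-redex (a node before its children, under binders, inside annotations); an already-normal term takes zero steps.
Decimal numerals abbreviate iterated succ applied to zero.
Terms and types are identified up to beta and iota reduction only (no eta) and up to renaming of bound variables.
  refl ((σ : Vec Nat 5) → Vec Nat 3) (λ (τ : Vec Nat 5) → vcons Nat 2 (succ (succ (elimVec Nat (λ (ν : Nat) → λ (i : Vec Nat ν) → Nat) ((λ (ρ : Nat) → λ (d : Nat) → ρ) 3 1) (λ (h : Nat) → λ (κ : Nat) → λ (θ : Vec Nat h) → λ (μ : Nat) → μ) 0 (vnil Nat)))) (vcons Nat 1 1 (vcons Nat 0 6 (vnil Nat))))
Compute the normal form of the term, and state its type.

reduced normal form:
  refl ((σ : Vec Nat 5) → Vec Nat 3) (λ (τ : Vec Nat 5) → vcons Nat 2 5 (vcons Nat 1 1 (vcons Nat 0 6 (vnil Nat))))
the term's type:
  Eq ((σ : Vec Nat 5) → Vec Nat 3) (λ (τ : Vec Nat 5) → vcons Nat 2 5 (vcons Nat 1 1 (vcons Nat 0 6 (vnil Nat)))) (λ (ν : Vec Nat 5) → vcons Nat 2 5 (vcons Nat 1 1 (vcons Nat 0 6 (vnil Nat))))


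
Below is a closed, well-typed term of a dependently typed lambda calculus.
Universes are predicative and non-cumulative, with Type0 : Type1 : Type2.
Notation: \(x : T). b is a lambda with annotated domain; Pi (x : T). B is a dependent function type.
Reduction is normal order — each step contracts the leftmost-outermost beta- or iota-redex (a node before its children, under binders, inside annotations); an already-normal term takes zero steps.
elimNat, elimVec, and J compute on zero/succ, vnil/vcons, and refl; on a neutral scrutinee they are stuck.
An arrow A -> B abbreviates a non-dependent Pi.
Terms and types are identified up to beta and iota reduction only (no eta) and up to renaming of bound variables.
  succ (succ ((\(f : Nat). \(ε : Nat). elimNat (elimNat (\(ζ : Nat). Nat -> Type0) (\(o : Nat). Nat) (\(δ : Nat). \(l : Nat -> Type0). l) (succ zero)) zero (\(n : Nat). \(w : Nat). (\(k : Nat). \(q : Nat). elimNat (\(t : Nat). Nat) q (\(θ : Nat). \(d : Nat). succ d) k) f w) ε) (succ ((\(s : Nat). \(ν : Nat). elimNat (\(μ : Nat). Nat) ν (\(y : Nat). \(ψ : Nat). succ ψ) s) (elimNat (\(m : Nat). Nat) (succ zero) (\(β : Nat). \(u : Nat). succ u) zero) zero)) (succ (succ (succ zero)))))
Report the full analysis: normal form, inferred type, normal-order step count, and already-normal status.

reduced normal form:
  succ (succ (succ (succ (succ (succ (succ (succ zero)))))))
inferred type:
  Nat
normal-order step count: 60
started in normal form: no
first redex: a beta-redex


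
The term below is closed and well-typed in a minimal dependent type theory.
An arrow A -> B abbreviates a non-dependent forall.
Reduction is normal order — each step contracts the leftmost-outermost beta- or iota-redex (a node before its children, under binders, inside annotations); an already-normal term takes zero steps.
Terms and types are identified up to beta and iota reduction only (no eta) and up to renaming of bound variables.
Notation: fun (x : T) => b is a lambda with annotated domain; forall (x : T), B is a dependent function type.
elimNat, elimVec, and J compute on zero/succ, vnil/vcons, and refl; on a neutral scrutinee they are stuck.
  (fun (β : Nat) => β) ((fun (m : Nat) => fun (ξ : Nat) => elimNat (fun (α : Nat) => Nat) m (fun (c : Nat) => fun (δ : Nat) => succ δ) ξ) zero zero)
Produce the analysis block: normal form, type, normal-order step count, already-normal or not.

resulting normal form:
  zero
type:
  Nat
normal-order step count: 4
started in normal form: no
first redex: a beta-redex


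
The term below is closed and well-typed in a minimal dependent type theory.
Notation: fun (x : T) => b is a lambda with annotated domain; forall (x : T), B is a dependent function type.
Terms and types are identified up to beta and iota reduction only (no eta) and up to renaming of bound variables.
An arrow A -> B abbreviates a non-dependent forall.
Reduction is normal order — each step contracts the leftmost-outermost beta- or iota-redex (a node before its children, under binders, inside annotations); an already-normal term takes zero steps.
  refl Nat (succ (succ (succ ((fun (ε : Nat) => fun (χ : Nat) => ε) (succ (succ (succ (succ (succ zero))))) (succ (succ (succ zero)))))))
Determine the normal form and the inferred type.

normal form:
  refl Nat (succ (succ (succ (succ (succ (succ (succ (succ zero))))))))
the term's type:
  Eq Nat (succ (succ (succ (succ (succ (succ (succ (succ zero)))))))) (succ (succ (succ (succ (succ (succ (succ (succ zero))))))))


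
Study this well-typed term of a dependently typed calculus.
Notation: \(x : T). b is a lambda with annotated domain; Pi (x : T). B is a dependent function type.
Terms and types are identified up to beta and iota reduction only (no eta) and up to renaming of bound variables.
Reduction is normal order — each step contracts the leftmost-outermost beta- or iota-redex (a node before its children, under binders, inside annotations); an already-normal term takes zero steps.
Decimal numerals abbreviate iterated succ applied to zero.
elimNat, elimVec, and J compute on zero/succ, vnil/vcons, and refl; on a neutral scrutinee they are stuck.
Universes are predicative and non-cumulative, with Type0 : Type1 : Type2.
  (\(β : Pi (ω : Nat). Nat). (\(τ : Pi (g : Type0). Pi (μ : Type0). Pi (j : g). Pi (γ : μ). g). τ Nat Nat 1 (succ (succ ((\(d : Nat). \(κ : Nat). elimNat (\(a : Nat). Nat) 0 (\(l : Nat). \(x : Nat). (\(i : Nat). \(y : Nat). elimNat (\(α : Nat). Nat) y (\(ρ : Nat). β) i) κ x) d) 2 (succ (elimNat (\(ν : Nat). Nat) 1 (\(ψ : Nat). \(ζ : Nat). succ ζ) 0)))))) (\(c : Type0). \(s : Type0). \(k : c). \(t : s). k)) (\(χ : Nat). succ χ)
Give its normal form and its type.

normal form:
  1
inferred type:
  Nat


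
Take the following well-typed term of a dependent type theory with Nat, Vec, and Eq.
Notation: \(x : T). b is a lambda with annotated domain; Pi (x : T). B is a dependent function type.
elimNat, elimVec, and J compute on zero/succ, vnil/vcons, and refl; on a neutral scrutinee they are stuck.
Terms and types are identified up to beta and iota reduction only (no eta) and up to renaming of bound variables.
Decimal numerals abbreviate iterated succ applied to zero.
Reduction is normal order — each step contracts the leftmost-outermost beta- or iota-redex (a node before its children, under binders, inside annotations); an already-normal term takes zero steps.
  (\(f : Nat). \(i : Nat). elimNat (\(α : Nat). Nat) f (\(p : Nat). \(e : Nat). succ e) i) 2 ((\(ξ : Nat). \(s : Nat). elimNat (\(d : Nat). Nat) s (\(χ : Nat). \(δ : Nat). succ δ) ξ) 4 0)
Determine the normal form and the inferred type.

resulting normal form:
  6
the term's type:
  Nat
observation: contracting a beta-redex first, the term normalizes in 30 steps.


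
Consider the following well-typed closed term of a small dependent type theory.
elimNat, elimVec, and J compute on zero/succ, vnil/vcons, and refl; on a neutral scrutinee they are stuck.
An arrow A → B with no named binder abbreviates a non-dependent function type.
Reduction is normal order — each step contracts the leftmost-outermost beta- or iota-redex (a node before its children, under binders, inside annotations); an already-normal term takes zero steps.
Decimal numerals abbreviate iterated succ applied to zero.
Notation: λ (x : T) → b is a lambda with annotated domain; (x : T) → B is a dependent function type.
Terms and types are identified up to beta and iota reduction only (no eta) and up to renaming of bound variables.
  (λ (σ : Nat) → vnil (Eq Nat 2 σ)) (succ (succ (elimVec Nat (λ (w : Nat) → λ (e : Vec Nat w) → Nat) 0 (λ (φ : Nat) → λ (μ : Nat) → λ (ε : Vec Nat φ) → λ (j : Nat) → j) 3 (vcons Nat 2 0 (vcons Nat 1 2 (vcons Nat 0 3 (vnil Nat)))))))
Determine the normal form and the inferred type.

reduced normal form:
  vnil (Eq Nat 2 2)
type:
  Vec (Eq Nat 2 2) 0
observation: the term reaches its normal form after 17 normal-order steps.


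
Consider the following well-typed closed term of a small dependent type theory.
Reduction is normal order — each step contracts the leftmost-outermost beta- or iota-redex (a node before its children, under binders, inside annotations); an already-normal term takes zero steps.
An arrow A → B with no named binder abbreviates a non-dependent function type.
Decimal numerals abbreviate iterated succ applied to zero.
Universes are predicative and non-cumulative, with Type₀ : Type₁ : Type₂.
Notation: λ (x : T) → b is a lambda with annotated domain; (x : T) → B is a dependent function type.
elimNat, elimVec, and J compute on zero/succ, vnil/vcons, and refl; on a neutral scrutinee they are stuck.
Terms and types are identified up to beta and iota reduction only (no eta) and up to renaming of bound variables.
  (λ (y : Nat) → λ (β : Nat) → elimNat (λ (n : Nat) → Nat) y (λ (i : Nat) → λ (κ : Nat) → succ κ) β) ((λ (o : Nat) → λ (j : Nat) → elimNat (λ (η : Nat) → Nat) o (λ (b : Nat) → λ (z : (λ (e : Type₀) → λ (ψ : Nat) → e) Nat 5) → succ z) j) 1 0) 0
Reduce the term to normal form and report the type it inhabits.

resulting normal form:
  1
the term's type:
  Nat
observation: the leftmost-outermost redex is a beta-redex, and normalization takes 6 steps.
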